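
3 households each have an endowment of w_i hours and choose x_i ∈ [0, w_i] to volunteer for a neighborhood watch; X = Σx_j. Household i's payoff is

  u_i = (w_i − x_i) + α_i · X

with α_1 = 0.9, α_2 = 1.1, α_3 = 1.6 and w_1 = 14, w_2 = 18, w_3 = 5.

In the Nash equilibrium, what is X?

∂u_i/∂x_i = α_i − 1, so household i contributes w_i if α_i > 1, else 0.
α_i > 1 for i ∈ {2, 3}; NE contributions (0, 18, 5), X = 23.

23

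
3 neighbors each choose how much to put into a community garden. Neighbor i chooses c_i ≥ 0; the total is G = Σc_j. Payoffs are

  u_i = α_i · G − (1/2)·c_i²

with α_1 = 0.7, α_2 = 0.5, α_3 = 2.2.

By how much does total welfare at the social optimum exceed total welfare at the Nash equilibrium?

Neighbor i's FOC: ∂u_i/∂c_i = α_i − c_i = 0, so c_i* = α_i.
NE contributions = (0.7, 0.5, 2.2); G = 3.4.
W^NE = (Σα)·G − ½Σα_i² = 3.4² − ½·5.58 = 8.77.
Planner sets c_i = Σα_j = 3.4 for every i, so G^SO = 3·3.4 = 10.2.
W^SO = (Σα)·G^SO − ½·3·(Σα)² = (3/2)·3.4² = 17.34.
Deadweight loss = W^SO − W^NE = 8.57.

8.57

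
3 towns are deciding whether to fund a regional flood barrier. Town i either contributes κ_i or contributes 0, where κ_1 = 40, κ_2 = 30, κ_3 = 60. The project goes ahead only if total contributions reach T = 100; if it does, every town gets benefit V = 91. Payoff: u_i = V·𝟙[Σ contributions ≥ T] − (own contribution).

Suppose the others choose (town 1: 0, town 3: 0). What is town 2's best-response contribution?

Others' total = 0. Even contributing 30 gives 30 < 100: no benefit either way.
Best response: 0.

0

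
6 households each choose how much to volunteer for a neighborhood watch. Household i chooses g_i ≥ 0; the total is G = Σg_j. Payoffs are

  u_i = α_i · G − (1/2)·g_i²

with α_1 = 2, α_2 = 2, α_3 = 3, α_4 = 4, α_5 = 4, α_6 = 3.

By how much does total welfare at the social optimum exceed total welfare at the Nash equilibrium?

Household i's FOC: ∂u_i/∂g_i = α_i − g_i = 0, so g_i* = α_i.
NE contributions = (2, 2, 3, 4, 4, 3); G = 18.
W^NE = (Σα)·G − ½Σα_i² = 18² − ½·58 = 295.
Planner sets g_i = Σα_j = 18 for every i, so G^SO = 6·18 = 108.
W^SO = (Σα)·G^SO − ½·6·(Σα)² = (6/2)·18² = 972.
Deadweight loss = W^SO − W^NE = 677.

677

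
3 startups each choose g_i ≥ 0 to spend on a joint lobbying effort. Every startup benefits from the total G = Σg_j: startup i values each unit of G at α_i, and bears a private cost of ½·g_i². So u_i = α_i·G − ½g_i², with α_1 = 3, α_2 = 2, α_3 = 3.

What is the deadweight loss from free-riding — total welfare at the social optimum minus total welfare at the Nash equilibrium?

Startup i's FOC: ∂u_i/∂g_i = α_i − g_i = 0, so g_i* = α_i.
NE contributions = (3, 2, 3); G = 8.
W^NE = (Σα)·G − ½Σα_i² = 8² − ½·22 = 53.
Planner sets g_i = Σα_j = 8 for every i, so G^SO = 3·8 = 24.
W^SO = (Σα)·G^SO − ½·3·(Σα)² = (3/2)·8² = 96.
Deadweight loss = W^SO − W^NE = 43.

43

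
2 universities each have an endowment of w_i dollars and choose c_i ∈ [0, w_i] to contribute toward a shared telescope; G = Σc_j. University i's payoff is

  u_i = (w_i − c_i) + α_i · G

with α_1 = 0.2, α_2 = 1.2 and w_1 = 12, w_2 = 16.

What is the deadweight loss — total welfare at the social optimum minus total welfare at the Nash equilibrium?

∂u_i/∂c_i = α_i − 1, so university i contributes w_i if α_i > 1, else 0.
α_i > 1 for i ∈ {2}; NE contributions (0, 16), G = 16.
W^NE = Σw_i − G^NE + (Σα_i)·G^NE = 28 + 0.4·16 = 34.4.
Planner: ∂(Σu_j)/∂c_i = Σα_j − 1 = 0.4 > 0, so everyone contributes w_i; G^SO = 28, W^SO = 28 + 0.4·28 = 39.2.
Deadweight loss = 4.8.

4.8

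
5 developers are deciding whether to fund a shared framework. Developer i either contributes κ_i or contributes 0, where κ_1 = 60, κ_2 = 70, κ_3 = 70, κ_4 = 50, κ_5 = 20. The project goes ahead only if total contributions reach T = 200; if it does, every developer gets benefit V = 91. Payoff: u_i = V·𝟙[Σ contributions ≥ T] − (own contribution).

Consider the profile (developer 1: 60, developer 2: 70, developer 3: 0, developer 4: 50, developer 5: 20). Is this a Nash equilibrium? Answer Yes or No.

Total = 200 ≥ 200: provided.
Developer 1 (pledges 60, payoff 31): dropping to 0 → total 140, payoff 0. No gain.
Developer 2 (pledges 70, payoff 21): dropping to 0 → total 130, payoff 0. No gain.
Developer 3 (pledges 0, payoff 91): pledging 70 → total 270, payoff 21. No gain.
Developer 4 (pledges 50, payoff 41): dropping to 0 → total 150, payoff 0. No gain.
Developer 5 (pledges 20, payoff 71): dropping to 0 → total 180, payoff 0. No gain.

Yes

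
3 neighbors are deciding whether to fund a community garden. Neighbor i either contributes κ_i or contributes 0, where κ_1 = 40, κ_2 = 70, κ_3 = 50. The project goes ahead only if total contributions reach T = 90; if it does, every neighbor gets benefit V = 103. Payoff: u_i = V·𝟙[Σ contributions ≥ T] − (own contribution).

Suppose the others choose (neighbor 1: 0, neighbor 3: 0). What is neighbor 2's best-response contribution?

0

Others' total = 0. Even contributing 70 gives 70 < 90: no benefit either way.
Best response: 0.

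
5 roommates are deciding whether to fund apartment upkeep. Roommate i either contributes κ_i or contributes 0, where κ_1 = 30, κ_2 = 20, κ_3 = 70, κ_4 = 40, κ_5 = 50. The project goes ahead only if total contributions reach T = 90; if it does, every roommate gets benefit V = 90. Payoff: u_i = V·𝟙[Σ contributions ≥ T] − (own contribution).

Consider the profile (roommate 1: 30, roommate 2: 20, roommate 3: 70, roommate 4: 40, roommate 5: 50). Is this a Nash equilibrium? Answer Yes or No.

No

Total = 210 ≥ 90: provided.
Roommate 1 (pledges 30, payoff 60): dropping to 0 → total 180, payoff 90. Profitable deviation.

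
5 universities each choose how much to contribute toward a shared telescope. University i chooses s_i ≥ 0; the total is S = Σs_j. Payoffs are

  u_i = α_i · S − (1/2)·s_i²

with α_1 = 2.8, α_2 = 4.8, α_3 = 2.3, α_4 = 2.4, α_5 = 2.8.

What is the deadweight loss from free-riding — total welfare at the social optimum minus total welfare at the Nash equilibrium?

366.9

University i's FOC: ∂u_i/∂s_i = α_i − s_i = 0, so s_i* = α_i.
NE contributions = (2.8, 4.8, 2.3, 2.4, 2.8); S = 15.1.
W^NE = (Σα)·S − ½Σα_i² = 15.1² − ½·49.77 = 203.125.
Planner sets s_i = Σα_j = 15.1 for every i, so S^SO = 5·15.1 = 75.5.
W^SO = (Σα)·S^SO − ½·5·(Σα)² = (5/2)·15.1² = 570.025.
Deadweight loss = W^SO − W^NE = 366.9.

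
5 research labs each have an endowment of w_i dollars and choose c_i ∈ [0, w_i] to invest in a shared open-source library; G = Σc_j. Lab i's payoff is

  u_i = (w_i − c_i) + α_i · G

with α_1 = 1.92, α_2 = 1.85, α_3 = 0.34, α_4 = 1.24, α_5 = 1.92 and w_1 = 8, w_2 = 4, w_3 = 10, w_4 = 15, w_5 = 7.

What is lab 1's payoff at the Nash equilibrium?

65.28

∂u_i/∂c_i = α_i − 1, so lab i contributes w_i if α_i > 1, else 0.
α_i > 1 for i ∈ {1, 2, 4, 5}; NE contributions (8, 4, 0, 15, 7), G = 34.
u_1 = (8 − 8) + 1.92·34 = 65.28.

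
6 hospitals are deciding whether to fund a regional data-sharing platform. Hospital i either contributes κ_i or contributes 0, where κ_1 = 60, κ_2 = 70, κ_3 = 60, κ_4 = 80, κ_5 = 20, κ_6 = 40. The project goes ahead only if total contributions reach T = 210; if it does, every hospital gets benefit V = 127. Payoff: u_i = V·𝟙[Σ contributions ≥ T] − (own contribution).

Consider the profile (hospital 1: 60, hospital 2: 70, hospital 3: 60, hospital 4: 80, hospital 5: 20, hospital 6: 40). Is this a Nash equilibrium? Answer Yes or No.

Total = 330 ≥ 210: provided.
Hospital 1 (pledges 60, payoff 67): dropping to 0 → total 270, payoff 127. Profitable deviation.

No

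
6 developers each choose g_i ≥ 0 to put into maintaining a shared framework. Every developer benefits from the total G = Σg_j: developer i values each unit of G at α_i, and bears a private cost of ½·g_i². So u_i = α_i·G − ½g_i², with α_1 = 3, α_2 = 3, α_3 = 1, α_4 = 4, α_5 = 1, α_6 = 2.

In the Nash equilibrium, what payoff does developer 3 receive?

Developer i's FOC: ∂u_i/∂g_i = α_i − g_i = 0, so g_i* = α_i.
NE contributions = (3, 3, 1, 4, 1, 2); G = 14.
u_3 = α_3·G − ½·(g_3)² = 1·14 − ½·1² = 13.5.

13.5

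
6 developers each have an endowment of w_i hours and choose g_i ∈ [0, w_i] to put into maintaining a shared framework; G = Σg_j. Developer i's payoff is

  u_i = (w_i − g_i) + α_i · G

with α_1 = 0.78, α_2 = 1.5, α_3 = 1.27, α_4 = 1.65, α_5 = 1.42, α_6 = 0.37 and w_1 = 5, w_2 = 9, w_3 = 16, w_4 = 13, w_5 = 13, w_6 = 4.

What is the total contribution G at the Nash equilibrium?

51

∂u_i/∂g_i = α_i − 1, so developer i contributes w_i if α_i > 1, else 0.
α_i > 1 for i ∈ {2, 3, 4, 5}; NE contributions (0, 9, 16, 13, 13, 0), G = 51.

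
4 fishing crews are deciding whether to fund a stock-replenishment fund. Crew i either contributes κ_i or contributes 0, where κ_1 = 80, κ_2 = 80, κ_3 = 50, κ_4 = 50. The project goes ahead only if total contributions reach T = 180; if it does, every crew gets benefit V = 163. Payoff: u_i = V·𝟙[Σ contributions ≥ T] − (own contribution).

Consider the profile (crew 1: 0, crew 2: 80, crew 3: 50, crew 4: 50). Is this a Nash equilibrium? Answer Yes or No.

Total = 180 ≥ 180: provided.
Crew 1 (pledges 0, payoff 163): pledging 80 → total 260, payoff 83. No gain.
Crew 2 (pledges 80, payoff 83): dropping to 0 → total 100, payoff 0. No gain.
Crew 3 (pledges 50, payoff 113): dropping to 0 → total 130, payoff 0. No gain.
Crew 4 (pledges 50, payoff 113): dropping to 0 → total 130, payoff 0. No gain.

Yes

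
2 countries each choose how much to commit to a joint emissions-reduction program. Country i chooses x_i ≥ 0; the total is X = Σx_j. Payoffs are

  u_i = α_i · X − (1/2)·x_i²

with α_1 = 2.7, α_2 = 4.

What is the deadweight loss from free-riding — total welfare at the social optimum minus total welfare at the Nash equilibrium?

Country i's FOC: ∂u_i/∂x_i = α_i − x_i = 0, so x_i* = α_i.
NE contributions = (2.7, 4); X = 6.7.
W^NE = (Σα)·X − ½Σα_i² = 6.7² − ½·23.29 = 33.245.
Planner sets x_i = Σα_j = 6.7 for every i, so X^SO = 2·6.7 = 13.4.
W^SO = (Σα)·X^SO − ½·2·(Σα)² = (2/2)·6.7² = 44.89.
Deadweight loss = W^SO − W^NE = 11.645.

11.645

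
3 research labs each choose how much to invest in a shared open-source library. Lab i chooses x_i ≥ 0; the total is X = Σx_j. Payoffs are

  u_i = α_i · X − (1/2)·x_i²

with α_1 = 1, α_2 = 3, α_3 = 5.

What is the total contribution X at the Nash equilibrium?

Lab i's FOC: ∂u_i/∂x_i = α_i − x_i = 0, so x_i* = α_i.
NE contributions = (1, 3, 5); X = 9.

9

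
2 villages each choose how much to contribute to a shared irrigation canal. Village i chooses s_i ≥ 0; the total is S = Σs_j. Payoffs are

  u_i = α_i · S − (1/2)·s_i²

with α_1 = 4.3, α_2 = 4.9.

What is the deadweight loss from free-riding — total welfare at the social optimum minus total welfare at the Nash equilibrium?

21.25

Village i's FOC: ∂u_i/∂s_i = α_i − s_i = 0, so s_i* = α_i.
NE contributions = (4.3, 4.9); S = 9.2.
W^NE = (Σα)·S − ½Σα_i² = 9.2² − ½·42.5 = 63.39.
Planner sets s_i = Σα_j = 9.2 for every i, so S^SO = 2·9.2 = 18.4.
W^SO = (Σα)·S^SO − ½·2·(Σα)² = (2/2)·9.2² = 84.64.
Deadweight loss = W^SO − W^NE = 21.25.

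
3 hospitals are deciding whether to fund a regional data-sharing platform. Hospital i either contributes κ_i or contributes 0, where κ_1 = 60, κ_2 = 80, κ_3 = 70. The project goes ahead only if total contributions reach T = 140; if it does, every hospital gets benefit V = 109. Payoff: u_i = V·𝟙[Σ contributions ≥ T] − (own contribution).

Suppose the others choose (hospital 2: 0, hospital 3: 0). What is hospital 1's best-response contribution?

Others' total = 0. Even contributing 60 gives 60 < 140: no benefit either way.
Best response: 0.

0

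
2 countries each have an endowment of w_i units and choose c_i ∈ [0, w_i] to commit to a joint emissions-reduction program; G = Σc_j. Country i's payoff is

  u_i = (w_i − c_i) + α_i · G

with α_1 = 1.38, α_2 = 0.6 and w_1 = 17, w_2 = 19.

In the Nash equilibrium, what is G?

17

∂u_i/∂c_i = α_i − 1, so country i contributes w_i if α_i > 1, else 0.
α_i > 1 for i ∈ {1}; NE contributions (17, 0), G = 17.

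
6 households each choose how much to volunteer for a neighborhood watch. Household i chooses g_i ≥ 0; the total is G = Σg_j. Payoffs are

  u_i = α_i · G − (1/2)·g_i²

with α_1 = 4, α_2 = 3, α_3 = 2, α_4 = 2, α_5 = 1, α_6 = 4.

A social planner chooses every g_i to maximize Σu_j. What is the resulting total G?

Planner FOC: ∂(Σu_j)/∂g_i = (Σα_j) − g_i = 0, so g_i^SO = Σα_j = 16 for every i; G^SO = 96.

96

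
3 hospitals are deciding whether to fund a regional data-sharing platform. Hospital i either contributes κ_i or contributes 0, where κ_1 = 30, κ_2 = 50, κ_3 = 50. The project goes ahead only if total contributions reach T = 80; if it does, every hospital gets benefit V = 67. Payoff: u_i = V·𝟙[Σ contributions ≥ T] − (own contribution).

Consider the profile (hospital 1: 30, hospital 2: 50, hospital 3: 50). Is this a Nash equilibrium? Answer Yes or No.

No

Total = 130 ≥ 80: provided.
Hospital 1 (pledges 30, payoff 37): dropping to 0 → total 100, payoff 67. Profitable deviation.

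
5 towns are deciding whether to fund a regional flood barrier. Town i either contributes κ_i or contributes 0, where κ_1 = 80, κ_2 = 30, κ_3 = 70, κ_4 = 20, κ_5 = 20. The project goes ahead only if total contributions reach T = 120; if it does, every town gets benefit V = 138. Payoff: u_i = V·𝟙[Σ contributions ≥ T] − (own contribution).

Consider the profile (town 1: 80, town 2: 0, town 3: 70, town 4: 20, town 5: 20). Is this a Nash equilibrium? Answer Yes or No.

No

Total = 190 ≥ 120: provided.
Town 1 (pledges 80, payoff 58): dropping to 0 → total 110, payoff 0. No gain.
Town 2 (pledges 0, payoff 138): pledging 30 → total 220, payoff 108. No gain.
Town 3 (pledges 70, payoff 68): dropping to 0 → total 120, payoff 138. Profitable deviation.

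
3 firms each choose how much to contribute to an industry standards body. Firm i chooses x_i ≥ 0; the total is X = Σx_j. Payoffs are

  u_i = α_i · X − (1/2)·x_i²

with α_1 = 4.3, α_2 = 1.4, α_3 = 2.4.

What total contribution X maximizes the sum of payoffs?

24.3

Planner FOC: ∂(Σu_j)/∂x_i = (Σα_j) − x_i = 0, so x_i^SO = Σα_j = 8.1 for every i; X^SO = 24.3.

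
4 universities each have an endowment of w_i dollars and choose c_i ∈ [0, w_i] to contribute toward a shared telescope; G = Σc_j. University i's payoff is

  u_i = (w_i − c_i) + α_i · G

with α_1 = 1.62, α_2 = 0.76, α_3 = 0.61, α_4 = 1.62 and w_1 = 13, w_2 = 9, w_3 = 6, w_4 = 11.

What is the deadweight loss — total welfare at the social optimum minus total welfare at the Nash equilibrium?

54.15

∂u_i/∂c_i = α_i − 1, so university i contributes w_i if α_i > 1, else 0.
α_i > 1 for i ∈ {1, 4}; NE contributions (13, 0, 0, 11), G = 24.
W^NE = Σw_i − G^NE + (Σα_i)·G^NE = 39 + 3.61·24 = 125.64.
Planner: ∂(Σu_j)/∂c_i = Σα_j − 1 = 3.61 > 0, so everyone contributes w_i; G^SO = 39, W^SO = 39 + 3.61·39 = 179.79.
Deadweight loss = 54.15.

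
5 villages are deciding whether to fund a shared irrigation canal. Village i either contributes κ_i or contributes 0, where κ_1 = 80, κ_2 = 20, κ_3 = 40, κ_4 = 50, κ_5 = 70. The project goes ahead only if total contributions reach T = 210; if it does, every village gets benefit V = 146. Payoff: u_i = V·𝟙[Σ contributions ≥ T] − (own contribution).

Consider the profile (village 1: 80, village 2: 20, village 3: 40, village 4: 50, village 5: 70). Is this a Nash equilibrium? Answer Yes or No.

Total = 260 ≥ 210: provided.
Village 1 (pledges 80, payoff 66): dropping to 0 → total 180, payoff 0. No gain.
Village 2 (pledges 20, payoff 126): dropping to 0 → total 240, payoff 146. Profitable deviation.

No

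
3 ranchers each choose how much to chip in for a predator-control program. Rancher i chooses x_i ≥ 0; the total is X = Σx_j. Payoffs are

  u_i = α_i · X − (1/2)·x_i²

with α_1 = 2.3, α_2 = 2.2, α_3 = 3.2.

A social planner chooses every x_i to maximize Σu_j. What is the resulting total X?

Planner FOC: ∂(Σu_j)/∂x_i = (Σα_j) − x_i = 0, so x_i^SO = Σα_j = 7.7 for every i; X^SO = 23.1.

23.1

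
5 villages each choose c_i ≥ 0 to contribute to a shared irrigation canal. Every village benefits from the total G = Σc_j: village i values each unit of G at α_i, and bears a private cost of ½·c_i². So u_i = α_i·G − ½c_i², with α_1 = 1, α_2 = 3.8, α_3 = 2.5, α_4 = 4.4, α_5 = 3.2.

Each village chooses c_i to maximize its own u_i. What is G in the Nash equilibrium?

Village i's FOC: ∂u_i/∂c_i = α_i − c_i = 0, so c_i* = α_i.
NE contributions = (1, 3.8, 2.5, 4.4, 3.2); G = 14.9.

14.9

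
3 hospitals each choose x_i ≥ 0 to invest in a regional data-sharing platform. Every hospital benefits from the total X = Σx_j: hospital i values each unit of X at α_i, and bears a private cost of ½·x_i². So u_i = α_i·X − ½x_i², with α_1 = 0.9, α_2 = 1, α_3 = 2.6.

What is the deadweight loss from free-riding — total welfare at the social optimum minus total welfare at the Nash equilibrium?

14.41

Hospital i's FOC: ∂u_i/∂x_i = α_i − x_i = 0, so x_i* = α_i.
NE contributions = (0.9, 1, 2.6); X = 4.5.
W^NE = (Σα)·X − ½Σα_i² = 4.5² − ½·8.57 = 15.965.
Planner sets x_i = Σα_j = 4.5 for every i, so X^SO = 3·4.5 = 13.5.
W^SO = (Σα)·X^SO − ½·3·(Σα)² = (3/2)·4.5² = 30.375.
Deadweight loss = W^SO − W^NE = 14.41.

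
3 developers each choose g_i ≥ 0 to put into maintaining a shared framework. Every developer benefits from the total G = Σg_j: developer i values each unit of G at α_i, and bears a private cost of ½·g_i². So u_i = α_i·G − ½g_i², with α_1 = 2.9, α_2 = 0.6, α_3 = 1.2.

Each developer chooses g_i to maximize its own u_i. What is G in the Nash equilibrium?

4.7

Developer i's FOC: ∂u_i/∂g_i = α_i − g_i = 0, so g_i* = α_i.
NE contributions = (2.9, 0.6, 1.2); G = 4.7.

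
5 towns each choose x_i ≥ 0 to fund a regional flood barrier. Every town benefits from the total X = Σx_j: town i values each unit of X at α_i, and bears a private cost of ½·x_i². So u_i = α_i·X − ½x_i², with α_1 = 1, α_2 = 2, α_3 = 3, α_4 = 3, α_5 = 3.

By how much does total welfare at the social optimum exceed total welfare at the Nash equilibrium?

Town i's FOC: ∂u_i/∂x_i = α_i − x_i = 0, so x_i* = α_i.
NE contributions = (1, 2, 3, 3, 3); X = 12.
W^NE = (Σα)·X − ½Σα_i² = 12² − ½·32 = 128.
Planner sets x_i = Σα_j = 12 for every i, so X^SO = 5·12 = 60.
W^SO = (Σα)·X^SO − ½·5·(Σα)² = (5/2)·12² = 360.
Deadweight loss = W^SO − W^NE = 232.

232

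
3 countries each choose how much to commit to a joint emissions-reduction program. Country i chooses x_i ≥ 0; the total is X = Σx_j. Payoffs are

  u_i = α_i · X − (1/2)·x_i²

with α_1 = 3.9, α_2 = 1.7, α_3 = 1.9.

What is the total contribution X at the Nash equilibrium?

7.5

Country i's FOC: ∂u_i/∂x_i = α_i − x_i = 0, so x_i* = α_i.
NE contributions = (3.9, 1.7, 1.9); X = 7.5.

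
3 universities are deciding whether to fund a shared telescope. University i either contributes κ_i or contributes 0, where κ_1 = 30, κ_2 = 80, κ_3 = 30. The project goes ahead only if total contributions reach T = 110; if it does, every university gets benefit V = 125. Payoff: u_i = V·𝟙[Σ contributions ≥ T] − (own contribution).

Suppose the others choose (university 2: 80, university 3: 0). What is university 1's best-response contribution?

Others' total = 80. Contributing 30 brings total to 110 ≥ 110: gain V − κ_1 = 95.
Best response: 30.

30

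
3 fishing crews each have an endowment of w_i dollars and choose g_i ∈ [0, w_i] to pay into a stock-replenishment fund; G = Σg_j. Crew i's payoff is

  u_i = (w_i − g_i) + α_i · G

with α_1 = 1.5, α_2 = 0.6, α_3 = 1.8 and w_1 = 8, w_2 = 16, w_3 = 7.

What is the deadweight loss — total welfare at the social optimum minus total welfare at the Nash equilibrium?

46.4

∂u_i/∂g_i = α_i − 1, so crew i contributes w_i if α_i > 1, else 0.
α_i > 1 for i ∈ {1, 3}; NE contributions (8, 0, 7), G = 15.
W^NE = Σw_i − G^NE + (Σα_i)·G^NE = 31 + 2.9·15 = 74.5.
Planner: ∂(Σu_j)/∂g_i = Σα_j − 1 = 2.9 > 0, so everyone contributes w_i; G^SO = 31, W^SO = 31 + 2.9·31 = 120.9.
Deadweight loss = 46.4.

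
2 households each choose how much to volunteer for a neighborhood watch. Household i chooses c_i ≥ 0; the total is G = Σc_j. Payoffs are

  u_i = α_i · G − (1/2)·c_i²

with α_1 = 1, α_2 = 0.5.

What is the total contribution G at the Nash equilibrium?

Household i's FOC: ∂u_i/∂c_i = α_i − c_i = 0, so c_i* = α_i.
NE contributions = (1, 0.5); G = 1.5.

1.5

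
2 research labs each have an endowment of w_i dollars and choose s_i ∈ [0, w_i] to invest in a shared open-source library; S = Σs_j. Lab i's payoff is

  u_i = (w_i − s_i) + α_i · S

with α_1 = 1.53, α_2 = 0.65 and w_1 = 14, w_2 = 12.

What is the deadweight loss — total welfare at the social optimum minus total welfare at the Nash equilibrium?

14.16

∂u_i/∂s_i = α_i − 1, so lab i contributes w_i if α_i > 1, else 0.
α_i > 1 for i ∈ {1}; NE contributions (14, 0), S = 14.
W^NE = Σw_i − S^NE + (Σα_i)·S^NE = 26 + 1.18·14 = 42.52.
Planner: ∂(Σu_j)/∂s_i = Σα_j − 1 = 1.18 > 0, so everyone contributes w_i; S^SO = 26, W^SO = 26 + 1.18·26 = 56.68.
Deadweight loss = 14.16.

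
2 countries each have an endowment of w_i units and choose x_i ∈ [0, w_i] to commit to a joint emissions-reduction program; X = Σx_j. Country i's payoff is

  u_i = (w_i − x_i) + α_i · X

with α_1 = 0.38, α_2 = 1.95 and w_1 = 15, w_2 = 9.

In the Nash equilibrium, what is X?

∂u_i/∂x_i = α_i − 1, so country i contributes w_i if α_i > 1, else 0.
α_i > 1 for i ∈ {2}; NE contributions (0, 9), X = 9.

9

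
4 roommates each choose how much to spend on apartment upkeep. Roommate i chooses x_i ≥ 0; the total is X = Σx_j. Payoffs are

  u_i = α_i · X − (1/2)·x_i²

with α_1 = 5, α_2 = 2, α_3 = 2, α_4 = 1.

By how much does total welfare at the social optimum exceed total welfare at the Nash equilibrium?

117

Roommate i's FOC: ∂u_i/∂x_i = α_i − x_i = 0, so x_i* = α_i.
NE contributions = (5, 2, 2, 1); X = 10.
W^NE = (Σα)·X − ½Σα_i² = 10² − ½·34 = 83.
Planner sets x_i = Σα_j = 10 for every i, so X^SO = 4·10 = 40.
W^SO = (Σα)·X^SO − ½·4·(Σα)² = (4/2)·10² = 200.
Deadweight loss = W^SO − W^NE = 117.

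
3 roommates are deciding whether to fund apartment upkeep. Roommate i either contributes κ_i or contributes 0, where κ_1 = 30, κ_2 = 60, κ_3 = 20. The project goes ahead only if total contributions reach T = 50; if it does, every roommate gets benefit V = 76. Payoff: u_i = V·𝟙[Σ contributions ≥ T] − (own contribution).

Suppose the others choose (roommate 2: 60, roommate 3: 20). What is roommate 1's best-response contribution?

0

Others' total = 80 ≥ 50; contributing adds cost 30 for no extra benefit.
Best response: 0.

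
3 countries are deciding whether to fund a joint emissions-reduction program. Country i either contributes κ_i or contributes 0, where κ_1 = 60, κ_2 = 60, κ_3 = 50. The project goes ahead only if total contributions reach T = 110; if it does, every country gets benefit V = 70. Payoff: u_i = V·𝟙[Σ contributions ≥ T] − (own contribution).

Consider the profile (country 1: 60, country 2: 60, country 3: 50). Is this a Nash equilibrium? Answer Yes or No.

Total = 170 ≥ 110: provided.
Country 1 (pledges 60, payoff 10): dropping to 0 → total 110, payoff 70. Profitable deviation.

No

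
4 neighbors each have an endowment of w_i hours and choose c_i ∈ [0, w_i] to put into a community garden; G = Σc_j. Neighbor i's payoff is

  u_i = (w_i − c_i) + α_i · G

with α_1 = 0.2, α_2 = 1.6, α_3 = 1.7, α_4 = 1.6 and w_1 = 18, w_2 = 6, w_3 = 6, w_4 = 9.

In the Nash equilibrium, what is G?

∂u_i/∂c_i = α_i − 1, so neighbor i contributes w_i if α_i > 1, else 0.
α_i > 1 for i ∈ {2, 3, 4}; NE contributions (0, 6, 6, 9), G = 21.

21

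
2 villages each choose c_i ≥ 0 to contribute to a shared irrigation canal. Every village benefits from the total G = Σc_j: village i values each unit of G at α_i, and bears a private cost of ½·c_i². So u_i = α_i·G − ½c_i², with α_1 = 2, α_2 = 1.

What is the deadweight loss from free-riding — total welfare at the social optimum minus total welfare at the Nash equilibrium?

2.5

Village i's FOC: ∂u_i/∂c_i = α_i − c_i = 0, so c_i* = α_i.
NE contributions = (2, 1); G = 3.
W^NE = (Σα)·G − ½Σα_i² = 3² − ½·5 = 6.5.
Planner sets c_i = Σα_j = 3 for every i, so G^SO = 2·3 = 6.
W^SO = (Σα)·G^SO − ½·2·(Σα)² = (2/2)·3² = 9.
Deadweight loss = W^SO − W^NE = 2.5.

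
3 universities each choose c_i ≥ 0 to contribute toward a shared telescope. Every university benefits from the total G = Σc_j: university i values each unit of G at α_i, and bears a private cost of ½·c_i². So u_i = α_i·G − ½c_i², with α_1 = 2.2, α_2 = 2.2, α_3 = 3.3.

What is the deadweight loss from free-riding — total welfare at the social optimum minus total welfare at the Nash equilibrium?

39.93

University i's FOC: ∂u_i/∂c_i = α_i − c_i = 0, so c_i* = α_i.
NE contributions = (2.2, 2.2, 3.3); G = 7.7.
W^NE = (Σα)·G − ½Σα_i² = 7.7² − ½·20.57 = 49.005.
Planner sets c_i = Σα_j = 7.7 for every i, so G^SO = 3·7.7 = 23.1.
W^SO = (Σα)·G^SO − ½·3·(Σα)² = (3/2)·7.7² = 88.935.
Deadweight loss = W^SO − W^NE = 39.93.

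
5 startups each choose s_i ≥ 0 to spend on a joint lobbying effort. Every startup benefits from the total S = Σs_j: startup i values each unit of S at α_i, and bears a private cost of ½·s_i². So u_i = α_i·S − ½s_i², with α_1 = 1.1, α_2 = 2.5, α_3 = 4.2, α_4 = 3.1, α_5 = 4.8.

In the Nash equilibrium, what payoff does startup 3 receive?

Startup i's FOC: ∂u_i/∂s_i = α_i − s_i = 0, so s_i* = α_i.
NE contributions = (1.1, 2.5, 4.2, 3.1, 4.8); S = 15.7.
u_3 = α_3·S − ½·(s_3)² = 4.2·15.7 − ½·4.2² = 57.12.

57.12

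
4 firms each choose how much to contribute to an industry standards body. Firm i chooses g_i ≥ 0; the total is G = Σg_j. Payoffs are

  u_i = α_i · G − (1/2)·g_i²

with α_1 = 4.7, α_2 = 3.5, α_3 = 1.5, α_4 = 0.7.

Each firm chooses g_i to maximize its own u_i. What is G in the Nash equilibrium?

10.4

Firm i's FOC: ∂u_i/∂g_i = α_i − g_i = 0, so g_i* = α_i.
NE contributions = (4.7, 3.5, 1.5, 0.7); G = 10.4.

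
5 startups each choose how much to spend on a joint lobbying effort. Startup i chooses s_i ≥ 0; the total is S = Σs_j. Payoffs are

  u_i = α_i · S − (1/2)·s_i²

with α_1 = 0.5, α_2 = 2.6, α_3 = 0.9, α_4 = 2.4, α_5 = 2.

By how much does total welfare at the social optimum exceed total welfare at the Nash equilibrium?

114.63

Startup i's FOC: ∂u_i/∂s_i = α_i − s_i = 0, so s_i* = α_i.
NE contributions = (0.5, 2.6, 0.9, 2.4, 2); S = 8.4.
W^NE = (Σα)·S − ½Σα_i² = 8.4² − ½·17.58 = 61.77.
Planner sets s_i = Σα_j = 8.4 for every i, so S^SO = 5·8.4 = 42.
W^SO = (Σα)·S^SO − ½·5·(Σα)² = (5/2)·8.4² = 176.4.
Deadweight loss = W^SO − W^NE = 114.63.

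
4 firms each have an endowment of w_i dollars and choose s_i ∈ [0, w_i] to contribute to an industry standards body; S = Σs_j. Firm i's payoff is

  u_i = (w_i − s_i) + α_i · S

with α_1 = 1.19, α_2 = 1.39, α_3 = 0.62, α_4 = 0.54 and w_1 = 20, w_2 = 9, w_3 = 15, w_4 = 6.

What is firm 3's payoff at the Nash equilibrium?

32.98

∂u_i/∂s_i = α_i − 1, so firm i contributes w_i if α_i > 1, else 0.
α_i > 1 for i ∈ {1, 2}; NE contributions (20, 9, 0, 0), S = 29.
u_3 = (15 − 0) + 0.62·29 = 32.98.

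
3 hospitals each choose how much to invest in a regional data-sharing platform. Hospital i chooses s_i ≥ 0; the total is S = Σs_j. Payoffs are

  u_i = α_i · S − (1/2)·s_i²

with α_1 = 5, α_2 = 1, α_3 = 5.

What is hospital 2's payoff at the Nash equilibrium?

Hospital i's FOC: ∂u_i/∂s_i = α_i − s_i = 0, so s_i* = α_i.
NE contributions = (5, 1, 5); S = 11.
u_2 = α_2·S − ½·(s_2)² = 1·11 − ½·1² = 10.5.

10.5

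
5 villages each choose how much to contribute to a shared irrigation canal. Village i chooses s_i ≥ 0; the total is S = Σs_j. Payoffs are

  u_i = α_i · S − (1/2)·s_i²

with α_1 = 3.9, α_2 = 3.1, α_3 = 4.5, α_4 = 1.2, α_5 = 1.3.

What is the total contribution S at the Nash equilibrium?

14

Village i's FOC: ∂u_i/∂s_i = α_i − s_i = 0, so s_i* = α_i.
NE contributions = (3.9, 3.1, 4.5, 1.2, 1.3); S = 14.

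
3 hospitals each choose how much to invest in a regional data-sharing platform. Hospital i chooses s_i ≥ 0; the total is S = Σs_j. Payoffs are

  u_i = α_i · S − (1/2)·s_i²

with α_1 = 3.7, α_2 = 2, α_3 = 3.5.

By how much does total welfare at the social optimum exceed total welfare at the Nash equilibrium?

57.29

Hospital i's FOC: ∂u_i/∂s_i = α_i − s_i = 0, so s_i* = α_i.
NE contributions = (3.7, 2, 3.5); S = 9.2.
W^NE = (Σα)·S − ½Σα_i² = 9.2² − ½·29.94 = 69.67.
Planner sets s_i = Σα_j = 9.2 for every i, so S^SO = 3·9.2 = 27.6.
W^SO = (Σα)·S^SO − ½·3·(Σα)² = (3/2)·9.2² = 126.96.
Deadweight loss = W^SO − W^NE = 57.29.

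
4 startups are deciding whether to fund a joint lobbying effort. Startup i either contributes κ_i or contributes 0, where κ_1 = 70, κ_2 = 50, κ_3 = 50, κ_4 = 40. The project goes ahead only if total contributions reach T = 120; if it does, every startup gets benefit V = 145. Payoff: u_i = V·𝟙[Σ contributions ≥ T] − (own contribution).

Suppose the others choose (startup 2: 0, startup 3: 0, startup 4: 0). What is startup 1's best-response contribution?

Others' total = 0. Even contributing 70 gives 70 < 120: no benefit either way.
Best response: 0.

0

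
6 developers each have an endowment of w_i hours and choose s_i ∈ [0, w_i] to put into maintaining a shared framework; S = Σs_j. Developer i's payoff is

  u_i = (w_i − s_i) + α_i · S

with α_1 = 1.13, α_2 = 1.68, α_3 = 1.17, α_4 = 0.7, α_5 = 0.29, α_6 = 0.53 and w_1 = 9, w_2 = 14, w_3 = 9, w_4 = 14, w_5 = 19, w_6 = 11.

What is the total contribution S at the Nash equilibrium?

∂u_i/∂s_i = α_i − 1, so developer i contributes w_i if α_i > 1, else 0.
α_i > 1 for i ∈ {1, 2, 3}; NE contributions (9, 14, 9, 0, 0, 0), S = 32.

32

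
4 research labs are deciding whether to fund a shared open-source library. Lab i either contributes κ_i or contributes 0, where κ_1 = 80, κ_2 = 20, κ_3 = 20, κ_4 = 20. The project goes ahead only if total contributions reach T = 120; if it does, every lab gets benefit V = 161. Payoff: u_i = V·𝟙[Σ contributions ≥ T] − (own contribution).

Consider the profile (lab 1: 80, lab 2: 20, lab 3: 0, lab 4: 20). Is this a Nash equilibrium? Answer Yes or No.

Total = 120 ≥ 120: provided.
Lab 1 (pledges 80, payoff 81): dropping to 0 → total 40, payoff 0. No gain.
Lab 2 (pledges 20, payoff 141): dropping to 0 → total 100, payoff 0. No gain.
Lab 3 (pledges 0, payoff 161): pledging 20 → total 140, payoff 141. No gain.
Lab 4 (pledges 20, payoff 141): dropping to 0 → total 100, payoff 0. No gain.

Yes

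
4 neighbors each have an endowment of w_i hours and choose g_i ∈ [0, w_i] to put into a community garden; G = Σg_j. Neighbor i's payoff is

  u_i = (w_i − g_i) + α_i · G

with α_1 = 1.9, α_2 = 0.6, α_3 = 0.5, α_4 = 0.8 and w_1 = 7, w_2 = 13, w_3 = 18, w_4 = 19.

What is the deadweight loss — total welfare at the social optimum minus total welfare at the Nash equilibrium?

∂u_i/∂g_i = α_i − 1, so neighbor i contributes w_i if α_i > 1, else 0.
α_i > 1 for i ∈ {1}; NE contributions (7, 0, 0, 0), G = 7.
W^NE = Σw_i − G^NE + (Σα_i)·G^NE = 57 + 2.8·7 = 76.6.
Planner: ∂(Σu_j)/∂g_i = Σα_j − 1 = 2.8 > 0, so everyone contributes w_i; G^SO = 57, W^SO = 57 + 2.8·57 = 216.6.
Deadweight loss = 140.

140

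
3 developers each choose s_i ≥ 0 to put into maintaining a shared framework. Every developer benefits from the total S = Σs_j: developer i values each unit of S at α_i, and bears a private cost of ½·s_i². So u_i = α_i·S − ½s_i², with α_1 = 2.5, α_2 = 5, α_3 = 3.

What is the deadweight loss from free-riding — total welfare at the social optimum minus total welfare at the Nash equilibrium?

75.25

Developer i's FOC: ∂u_i/∂s_i = α_i − s_i = 0, so s_i* = α_i.
NE contributions = (2.5, 5, 3); S = 10.5.
W^NE = (Σα)·S − ½Σα_i² = 10.5² − ½·40.25 = 90.125.
Planner sets s_i = Σα_j = 10.5 for every i, so S^SO = 3·10.5 = 31.5.
W^SO = (Σα)·S^SO − ½·3·(Σα)² = (3/2)·10.5² = 165.375.
Deadweight loss = W^SO − W^NE = 75.25.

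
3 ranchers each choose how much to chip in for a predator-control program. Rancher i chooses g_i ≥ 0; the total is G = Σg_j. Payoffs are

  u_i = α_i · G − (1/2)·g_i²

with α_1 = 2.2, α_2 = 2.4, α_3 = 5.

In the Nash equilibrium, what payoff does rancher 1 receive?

18.7

Rancher i's FOC: ∂u_i/∂g_i = α_i − g_i = 0, so g_i* = α_i.
NE contributions = (2.2, 2.4, 5); G = 9.6.
u_1 = α_1·G − ½·(g_1)² = 2.2·9.6 − ½·2.2² = 18.7.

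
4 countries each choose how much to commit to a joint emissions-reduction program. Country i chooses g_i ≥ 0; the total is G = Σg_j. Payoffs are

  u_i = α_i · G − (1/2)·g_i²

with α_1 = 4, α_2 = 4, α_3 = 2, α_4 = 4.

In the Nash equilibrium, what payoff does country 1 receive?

Country i's FOC: ∂u_i/∂g_i = α_i − g_i = 0, so g_i* = α_i.
NE contributions = (4, 4, 2, 4); G = 14.
u_1 = α_1·G − ½·(g_1)² = 4·14 − ½·4² = 48.

48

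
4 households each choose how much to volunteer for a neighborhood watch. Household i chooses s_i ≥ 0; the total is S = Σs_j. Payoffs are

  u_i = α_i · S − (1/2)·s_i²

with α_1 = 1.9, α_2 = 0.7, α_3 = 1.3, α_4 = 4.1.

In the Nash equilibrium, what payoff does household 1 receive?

Household i's FOC: ∂u_i/∂s_i = α_i − s_i = 0, so s_i* = α_i.
NE contributions = (1.9, 0.7, 1.3, 4.1); S = 8.
u_1 = α_1·S − ½·(s_1)² = 1.9·8 − ½·1.9² = 13.395.

13.395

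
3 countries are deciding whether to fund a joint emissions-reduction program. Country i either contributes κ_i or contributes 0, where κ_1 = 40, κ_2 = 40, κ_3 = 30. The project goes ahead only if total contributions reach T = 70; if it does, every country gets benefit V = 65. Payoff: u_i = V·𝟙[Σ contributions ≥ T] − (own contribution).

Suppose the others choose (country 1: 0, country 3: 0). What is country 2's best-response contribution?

0

Others' total = 0. Even contributing 40 gives 40 < 70: no benefit either way.
Best response: 0.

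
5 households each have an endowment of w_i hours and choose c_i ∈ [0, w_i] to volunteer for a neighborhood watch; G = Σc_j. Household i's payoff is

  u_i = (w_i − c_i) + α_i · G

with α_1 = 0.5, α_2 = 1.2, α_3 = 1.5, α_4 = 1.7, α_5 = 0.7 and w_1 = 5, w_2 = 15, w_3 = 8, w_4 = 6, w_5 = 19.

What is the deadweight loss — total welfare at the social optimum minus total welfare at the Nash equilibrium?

110.4

∂u_i/∂c_i = α_i − 1, so household i contributes w_i if α_i > 1, else 0.
α_i > 1 for i ∈ {2, 3, 4}; NE contributions (0, 15, 8, 6, 0), G = 29.
W^NE = Σw_i − G^NE + (Σα_i)·G^NE = 53 + 4.6·29 = 186.4.
Planner: ∂(Σu_j)/∂c_i = Σα_j − 1 = 4.6 > 0, so everyone contributes w_i; G^SO = 53, W^SO = 53 + 4.6·53 = 296.8.
Deadweight loss = 110.4.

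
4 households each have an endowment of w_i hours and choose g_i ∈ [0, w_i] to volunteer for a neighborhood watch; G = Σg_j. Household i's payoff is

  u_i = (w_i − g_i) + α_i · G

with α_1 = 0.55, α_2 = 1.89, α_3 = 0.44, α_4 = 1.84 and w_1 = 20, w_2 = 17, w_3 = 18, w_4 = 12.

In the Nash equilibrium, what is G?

29

∂u_i/∂g_i = α_i − 1, so household i contributes w_i if α_i > 1, else 0.
α_i > 1 for i ∈ {2, 4}; NE contributions (0, 17, 0, 12), G = 29.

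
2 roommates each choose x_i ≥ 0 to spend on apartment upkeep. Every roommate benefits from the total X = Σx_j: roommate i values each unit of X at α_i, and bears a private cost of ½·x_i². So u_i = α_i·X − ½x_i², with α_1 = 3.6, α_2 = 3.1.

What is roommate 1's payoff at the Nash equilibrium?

17.64

Roommate i's FOC: ∂u_i/∂x_i = α_i − x_i = 0, so x_i* = α_i.
NE contributions = (3.6, 3.1); X = 6.7.
u_1 = α_1·X − ½·(x_1)² = 3.6·6.7 − ½·3.6² = 17.64.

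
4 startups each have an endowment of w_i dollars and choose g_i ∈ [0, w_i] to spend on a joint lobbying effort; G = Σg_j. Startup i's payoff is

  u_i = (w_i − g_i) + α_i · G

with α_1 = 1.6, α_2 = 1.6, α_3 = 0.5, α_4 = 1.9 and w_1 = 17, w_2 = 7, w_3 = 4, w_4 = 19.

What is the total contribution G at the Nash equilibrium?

∂u_i/∂g_i = α_i − 1, so startup i contributes w_i if α_i > 1, else 0.
α_i > 1 for i ∈ {1, 2, 4}; NE contributions (17, 7, 0, 19), G = 43.

43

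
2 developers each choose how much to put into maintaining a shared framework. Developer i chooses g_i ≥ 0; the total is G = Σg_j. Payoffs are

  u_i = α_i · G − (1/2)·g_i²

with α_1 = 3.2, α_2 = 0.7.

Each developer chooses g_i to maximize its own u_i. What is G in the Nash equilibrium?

Developer i's FOC: ∂u_i/∂g_i = α_i − g_i = 0, so g_i* = α_i.
NE contributions = (3.2, 0.7); G = 3.9.

3.9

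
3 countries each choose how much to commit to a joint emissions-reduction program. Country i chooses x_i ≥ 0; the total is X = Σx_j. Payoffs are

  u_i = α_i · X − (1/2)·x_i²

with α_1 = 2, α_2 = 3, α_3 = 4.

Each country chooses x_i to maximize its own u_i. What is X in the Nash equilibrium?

Country i's FOC: ∂u_i/∂x_i = α_i − x_i = 0, so x_i* = α_i.
NE contributions = (2, 3, 4); X = 9.

9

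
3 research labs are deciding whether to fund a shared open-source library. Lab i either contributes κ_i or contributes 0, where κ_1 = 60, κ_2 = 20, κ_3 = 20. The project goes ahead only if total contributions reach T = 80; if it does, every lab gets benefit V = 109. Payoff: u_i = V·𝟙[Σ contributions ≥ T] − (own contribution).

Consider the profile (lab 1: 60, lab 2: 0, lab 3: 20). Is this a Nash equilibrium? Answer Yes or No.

Yes

Total = 80 ≥ 80: provided.
Lab 1 (pledges 60, payoff 49): dropping to 0 → total 20, payoff 0. No gain.
Lab 2 (pledges 0, payoff 109): pledging 20 → total 100, payoff 89. No gain.
Lab 3 (pledges 20, payoff 89): dropping to 0 → total 60, payoff 0. No gain.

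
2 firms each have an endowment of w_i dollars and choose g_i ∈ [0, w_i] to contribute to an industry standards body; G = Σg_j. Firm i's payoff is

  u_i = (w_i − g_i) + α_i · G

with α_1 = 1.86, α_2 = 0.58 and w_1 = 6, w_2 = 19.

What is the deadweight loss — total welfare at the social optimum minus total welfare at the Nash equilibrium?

∂u_i/∂g_i = α_i − 1, so firm i contributes w_i if α_i > 1, else 0.
α_i > 1 for i ∈ {1}; NE contributions (6, 0), G = 6.
W^NE = Σw_i − G^NE + (Σα_i)·G^NE = 25 + 1.44·6 = 33.64.
Planner: ∂(Σu_j)/∂g_i = Σα_j − 1 = 1.44 > 0, so everyone contributes w_i; G^SO = 25, W^SO = 25 + 1.44·25 = 61.
Deadweight loss = 27.36.

27.36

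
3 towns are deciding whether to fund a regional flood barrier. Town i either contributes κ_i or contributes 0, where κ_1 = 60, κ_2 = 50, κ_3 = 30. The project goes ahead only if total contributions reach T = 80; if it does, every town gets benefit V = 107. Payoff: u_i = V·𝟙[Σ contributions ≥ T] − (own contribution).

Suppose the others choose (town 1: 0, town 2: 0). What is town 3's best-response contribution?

Others' total = 0. Even contributing 30 gives 30 < 80: no benefit either way.
Best response: 0.

0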